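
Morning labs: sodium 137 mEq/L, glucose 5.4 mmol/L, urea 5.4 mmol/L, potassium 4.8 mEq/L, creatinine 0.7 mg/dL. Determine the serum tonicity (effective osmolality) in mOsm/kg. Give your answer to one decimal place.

Effective osmolality excludes urea (freely permeant across cell membranes):
2·Na + glucose
= 2·137 + 5.4
= 274 + 5.4
= 279.4 mOsm/kg

279.4 mOsm/kg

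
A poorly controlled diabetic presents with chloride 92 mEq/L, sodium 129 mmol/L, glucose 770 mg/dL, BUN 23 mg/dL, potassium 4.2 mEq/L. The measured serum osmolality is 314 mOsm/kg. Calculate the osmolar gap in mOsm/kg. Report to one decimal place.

5.0 mOsm/kg

Calculated osmolality = 2·Na + glucose/18 + BUN/2.8
= 2·129 + 770/18 + 23/2.8
= 258 + 42.78 + 8.21
= 308.99 mOsm/kg ≈ 309.0 mOsm/kg
Osmolar gap = measured − calculated = 314 − 309.0 = 5.0 mOsm/kg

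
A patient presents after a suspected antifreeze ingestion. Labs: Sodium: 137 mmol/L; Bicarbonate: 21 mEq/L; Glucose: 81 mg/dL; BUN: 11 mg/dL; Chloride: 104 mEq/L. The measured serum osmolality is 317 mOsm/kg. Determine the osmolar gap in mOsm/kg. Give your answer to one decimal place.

Calculated osmolality = 2·Na + glucose/18 + BUN/2.8
= 2·137 + 81/18 + 11/2.8
= 274 + 4.50 + 3.93
= 282.43 mOsm/kg ≈ 282.4 mOsm/kg
Osmolar gap = measured − calculated = 317 − 282.4 = 34.6 mOsm/kg

34.6 mOsm/kg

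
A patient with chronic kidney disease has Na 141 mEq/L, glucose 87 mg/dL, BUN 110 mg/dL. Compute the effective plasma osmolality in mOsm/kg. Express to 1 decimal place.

286.8 mOsm/kg

Effective osmolality excludes urea (freely permeant across cell membranes):
2·Na + glucose/18
= 2·141 + 87/18
= 282 + 4.83
= 286.83 mOsm/kg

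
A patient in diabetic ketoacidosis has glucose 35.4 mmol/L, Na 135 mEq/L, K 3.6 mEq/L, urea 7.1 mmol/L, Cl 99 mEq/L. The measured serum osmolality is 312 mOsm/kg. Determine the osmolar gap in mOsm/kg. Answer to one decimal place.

Calculated osmolality = 2·Na + glucose + urea
= 2·135 + 35.4 + 7.1
= 270 + 35.40 + 7.10
= 312.5 mOsm/kg ≈ 312.5 mOsm/kg
Osmolar gap = measured − calculated = 312 − 312.5 = -0.5 mOsm/kg

-0.5 mOsm/kg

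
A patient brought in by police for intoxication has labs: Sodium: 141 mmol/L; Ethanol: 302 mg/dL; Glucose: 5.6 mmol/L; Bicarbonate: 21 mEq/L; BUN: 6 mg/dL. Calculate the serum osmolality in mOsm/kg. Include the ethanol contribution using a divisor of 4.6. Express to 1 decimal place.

355.4 mOsm/kg

Calculated osmolality = 2·Na + glucose + BUN/2.8 + ethanol/4.6
= 2·141 + 5.6 + 6/2.8 + 302/4.6
= 282 + 5.60 + 2.14 + 65.65
= 355.39 mOsm/kg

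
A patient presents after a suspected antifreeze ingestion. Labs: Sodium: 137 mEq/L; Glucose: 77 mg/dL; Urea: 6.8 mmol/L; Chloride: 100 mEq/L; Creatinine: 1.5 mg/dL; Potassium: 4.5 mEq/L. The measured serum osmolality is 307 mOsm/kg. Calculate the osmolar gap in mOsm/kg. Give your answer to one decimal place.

21.9 mOsm/kg

Calculated osmolality = 2·Na + glucose/18 + urea
= 2·137 + 77/18 + 6.8
= 274 + 4.28 + 6.80
= 285.08 mOsm/kg ≈ 285.1 mOsm/kg
Osmolar gap = measured − calculated = 307 − 285.1 = 21.9 mOsm/kg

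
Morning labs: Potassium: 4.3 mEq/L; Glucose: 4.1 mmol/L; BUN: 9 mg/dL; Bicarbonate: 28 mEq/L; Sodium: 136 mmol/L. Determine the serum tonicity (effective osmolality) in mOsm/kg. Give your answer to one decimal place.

276.1 mOsm/kg

Effective osmolality excludes urea (freely permeant across cell membranes):
2·Na + glucose
= 2·136 + 4.1
= 272 + 4.1
= 276.1 mOsm/kg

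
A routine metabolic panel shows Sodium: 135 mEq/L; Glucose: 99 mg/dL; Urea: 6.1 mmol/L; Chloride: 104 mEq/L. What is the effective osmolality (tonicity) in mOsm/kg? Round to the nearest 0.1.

Effective osmolality excludes urea (freely permeant across cell membranes):
2·Na + glucose/18
= 2·135 + 99/18
= 270 + 5.5
= 275.5 mOsm/kg

275.5 mOsm/kg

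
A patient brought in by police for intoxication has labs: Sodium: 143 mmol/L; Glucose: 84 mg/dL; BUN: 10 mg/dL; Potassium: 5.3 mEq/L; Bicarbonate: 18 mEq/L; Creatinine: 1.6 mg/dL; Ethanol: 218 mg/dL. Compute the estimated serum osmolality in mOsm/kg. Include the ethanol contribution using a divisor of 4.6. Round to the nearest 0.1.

Calculated osmolality = 2·Na + glucose/18 + BUN/2.8 + ethanol/4.6
= 2·143 + 84/18 + 10/2.8 + 218/4.6
= 286 + 4.67 + 3.57 + 47.39
= 341.63 mOsm/kg

341.6 mOsm/kg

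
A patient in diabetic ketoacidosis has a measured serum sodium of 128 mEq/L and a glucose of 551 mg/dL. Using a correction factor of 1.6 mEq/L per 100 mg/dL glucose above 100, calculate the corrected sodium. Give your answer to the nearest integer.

135 mEq/L

Corrected Na = measured Na + 1.6 · (glucose − 100)/100
= 128 + 1.6 · (551 − 100)/100
= 128 + 7.2
= 135.2 mEq/L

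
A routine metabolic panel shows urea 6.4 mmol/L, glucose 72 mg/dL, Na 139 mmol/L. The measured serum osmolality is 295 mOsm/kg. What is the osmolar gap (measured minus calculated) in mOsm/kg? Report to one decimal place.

6.6 mOsm/kg

Calculated osmolality = 2·Na + glucose/18 + urea
= 2·139 + 72/18 + 6.4
= 278 + 4 + 6.40
= 288.4 mOsm/kg ≈ 288.4 mOsm/kg
Osmolar gap = measured − calculated = 295 − 288.4 = 6.6 mOsm/kg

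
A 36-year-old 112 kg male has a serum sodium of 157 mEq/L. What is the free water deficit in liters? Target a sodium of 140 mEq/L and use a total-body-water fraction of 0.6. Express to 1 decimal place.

TBW = 0.6 · 112 = 67.2 L
Free water deficit = TBW · (Na/140 − 1)
= 67.2 · (157/140 − 1)
= 67.2 · 0.1214
= 8.16 L

8.2 L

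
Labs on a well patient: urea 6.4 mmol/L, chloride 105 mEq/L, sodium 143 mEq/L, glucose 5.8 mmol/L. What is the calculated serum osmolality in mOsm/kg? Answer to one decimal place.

298.2 mOsm/kg

Calculated osmolality = 2·Na + glucose + urea
= 2·143 + 5.8 + 6.4
= 286 + 5.80 + 6.40
= 298.2 mOsm/kg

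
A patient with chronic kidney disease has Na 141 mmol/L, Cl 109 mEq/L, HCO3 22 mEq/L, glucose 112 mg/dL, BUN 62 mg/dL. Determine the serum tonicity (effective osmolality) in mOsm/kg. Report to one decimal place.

288.2 mOsm/kg

Effective osmolality excludes urea (freely permeant across cell membranes):
2·Na + glucose/18
= 2·141 + 112/18
= 282 + 6.22
= 288.22 mOsm/kg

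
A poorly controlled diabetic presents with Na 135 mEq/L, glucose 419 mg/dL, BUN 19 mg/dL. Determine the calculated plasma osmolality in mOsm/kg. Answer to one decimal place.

300.1 mOsm/kg

Calculated osmolality = 2·Na + glucose/18 + BUN/2.8
= 2·135 + 419/18 + 19/2.8
= 270 + 23.28 + 6.79
= 300.07 mOsm/kg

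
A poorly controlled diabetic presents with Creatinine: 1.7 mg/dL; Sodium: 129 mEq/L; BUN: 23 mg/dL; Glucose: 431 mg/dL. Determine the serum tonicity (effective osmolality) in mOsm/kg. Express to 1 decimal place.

281.9 mOsm/kg

Effective osmolality excludes urea (freely permeant across cell membranes):
2·Na + glucose/18
= 2·129 + 431/18
= 258 + 23.94
= 281.94 mOsm/kg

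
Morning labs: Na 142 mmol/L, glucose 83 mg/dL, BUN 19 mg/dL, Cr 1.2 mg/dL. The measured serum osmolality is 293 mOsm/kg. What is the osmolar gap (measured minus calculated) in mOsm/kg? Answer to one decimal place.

-2.4 mOsm/kg

Calculated osmolality = 2·Na + glucose/18 + BUN/2.8
= 2·142 + 83/18 + 19/2.8
= 284 + 4.61 + 6.79
= 295.4 mOsm/kg ≈ 295.4 mOsm/kg
Osmolar gap = measured − calculated = 293 − 295.4 = -2.4 mOsm/kg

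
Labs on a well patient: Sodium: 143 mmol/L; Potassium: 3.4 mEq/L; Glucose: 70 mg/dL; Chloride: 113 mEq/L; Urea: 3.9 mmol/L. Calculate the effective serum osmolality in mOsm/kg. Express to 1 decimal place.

Effective osmolality excludes urea (freely permeant across cell membranes):
2·Na + glucose/18
= 2·143 + 70/18
= 286 + 3.89
= 289.89 mOsm/kg

289.9 mOsm/kg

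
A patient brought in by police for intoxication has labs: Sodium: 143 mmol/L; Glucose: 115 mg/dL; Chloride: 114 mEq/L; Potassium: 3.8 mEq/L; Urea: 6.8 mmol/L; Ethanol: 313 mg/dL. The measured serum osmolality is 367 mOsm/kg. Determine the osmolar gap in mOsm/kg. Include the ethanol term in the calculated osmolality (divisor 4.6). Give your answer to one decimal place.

Calculated osmolality = 2·Na + glucose/18 + urea + ethanol/4.6
= 2·143 + 115/18 + 6.8 + 313/4.6
= 286 + 6.39 + 6.80 + 68.04
= 367.23 mOsm/kg ≈ 367.2 mOsm/kg
Osmolar gap = measured − calculated = 367 − 367.2 = -0.2 mOsm/kg

-0.2 mOsm/kg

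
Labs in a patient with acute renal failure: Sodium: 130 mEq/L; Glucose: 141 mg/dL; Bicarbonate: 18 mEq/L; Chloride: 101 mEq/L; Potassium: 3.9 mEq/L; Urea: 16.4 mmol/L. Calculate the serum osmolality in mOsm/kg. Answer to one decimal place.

Calculated osmolality = 2·Na + glucose/18 + urea
= 2·130 + 141/18 + 16.4
= 260 + 7.83 + 16.40
= 284.23 mOsm/kg

284.2 mOsm/kg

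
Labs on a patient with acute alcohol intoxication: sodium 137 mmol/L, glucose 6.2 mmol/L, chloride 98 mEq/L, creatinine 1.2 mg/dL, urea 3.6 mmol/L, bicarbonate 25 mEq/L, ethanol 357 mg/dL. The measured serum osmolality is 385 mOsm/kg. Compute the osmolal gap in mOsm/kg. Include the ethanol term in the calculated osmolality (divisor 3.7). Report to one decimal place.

Calculated osmolality = 2·Na + glucose + urea + ethanol/3.7
= 2·137 + 6.2 + 3.6 + 357/3.7
= 274 + 6.20 + 3.60 + 96.49
= 380.29 mOsm/kg ≈ 380.3 mOsm/kg
Osmolar gap = measured − calculated = 385 − 380.3 = 4.7 mOsm/kg

4.7 mOsm/kg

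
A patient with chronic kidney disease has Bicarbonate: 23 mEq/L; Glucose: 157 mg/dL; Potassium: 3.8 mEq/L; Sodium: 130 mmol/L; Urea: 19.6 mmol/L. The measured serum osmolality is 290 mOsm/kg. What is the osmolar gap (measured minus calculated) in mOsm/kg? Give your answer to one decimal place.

1.7 mOsm/kg

Calculated osmolality = 2·Na + glucose/18 + urea
= 2·130 + 157/18 + 19.6
= 260 + 8.72 + 19.60
= 288.32 mOsm/kg ≈ 288.3 mOsm/kg
Osmolar gap = measured − calculated = 290 − 288.3 = 1.7 mOsm/kg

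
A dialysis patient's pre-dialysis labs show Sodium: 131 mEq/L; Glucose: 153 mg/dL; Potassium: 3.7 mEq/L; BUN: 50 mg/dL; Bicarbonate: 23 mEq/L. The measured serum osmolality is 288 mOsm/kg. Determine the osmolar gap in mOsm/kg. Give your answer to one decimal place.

-0.4 mOsm/kg

Calculated osmolality = 2·Na + glucose/18 + BUN/2.8
= 2·131 + 153/18 + 50/2.8
= 262 + 8.50 + 17.86
= 288.36 mOsm/kg ≈ 288.4 mOsm/kg
Osmolar gap = measured − calculated = 288 − 288.4 = -0.4 mOsm/kg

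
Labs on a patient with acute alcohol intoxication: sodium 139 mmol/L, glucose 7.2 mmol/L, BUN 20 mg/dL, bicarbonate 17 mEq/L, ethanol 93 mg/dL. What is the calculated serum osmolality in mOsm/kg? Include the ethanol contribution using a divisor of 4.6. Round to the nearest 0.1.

Calculated osmolality = 2·Na + glucose + BUN/2.8 + ethanol/4.6
= 2·139 + 7.2 + 20/2.8 + 93/4.6
= 278 + 7.20 + 7.14 + 20.22
= 312.56 mOsm/kg

312.6 mOsm/kg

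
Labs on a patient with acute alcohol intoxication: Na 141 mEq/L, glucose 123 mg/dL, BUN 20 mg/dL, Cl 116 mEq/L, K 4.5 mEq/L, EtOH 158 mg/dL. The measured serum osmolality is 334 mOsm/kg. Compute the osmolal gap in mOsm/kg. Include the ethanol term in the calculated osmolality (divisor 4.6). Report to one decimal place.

Calculated osmolality = 2·Na + glucose/18 + BUN/2.8 + ethanol/4.6
= 2·141 + 123/18 + 20/2.8 + 158/4.6
= 282 + 6.83 + 7.14 + 34.35
= 330.32 mOsm/kg ≈ 330.3 mOsm/kg
Osmolar gap = measured − calculated = 334 − 330.3 = 3.7 mOsm/kg

3.7 mOsm/kg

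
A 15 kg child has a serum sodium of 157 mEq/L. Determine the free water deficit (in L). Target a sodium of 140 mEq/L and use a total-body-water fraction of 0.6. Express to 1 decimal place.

1.1 L

TBW = 0.6 · 15 = 9 L
Free water deficit = TBW · (Na/140 − 1)
= 9 · (157/140 − 1)
= 9 · 0.1214
= 1.09 L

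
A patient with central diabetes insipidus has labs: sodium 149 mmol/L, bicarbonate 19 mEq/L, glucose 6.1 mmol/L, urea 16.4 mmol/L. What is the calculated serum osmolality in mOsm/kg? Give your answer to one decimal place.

320.5 mOsm/kg

Calculated osmolality = 2·Na + glucose + urea
= 2·149 + 6.1 + 16.4
= 298 + 6.10 + 16.40
= 320.5 mOsm/kg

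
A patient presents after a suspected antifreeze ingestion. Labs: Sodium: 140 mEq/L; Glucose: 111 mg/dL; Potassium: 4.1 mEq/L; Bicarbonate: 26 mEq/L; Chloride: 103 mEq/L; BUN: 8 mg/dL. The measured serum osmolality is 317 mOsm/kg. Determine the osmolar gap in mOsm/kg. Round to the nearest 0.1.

28.0 mOsm/kg

Calculated osmolality = 2·Na + glucose/18 + BUN/2.8
= 2·140 + 111/18 + 8/2.8
= 280 + 6.17 + 2.86
= 289.03 mOsm/kg ≈ 289.0 mOsm/kg
Osmolar gap = measured − calculated = 317 − 289.0 = 28.0 mOsm/kg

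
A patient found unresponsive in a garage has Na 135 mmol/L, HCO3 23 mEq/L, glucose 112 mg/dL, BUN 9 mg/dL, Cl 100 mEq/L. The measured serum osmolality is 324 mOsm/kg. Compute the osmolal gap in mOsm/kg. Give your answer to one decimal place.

44.6 mOsm/kg

Calculated osmolality = 2·Na + glucose/18 + BUN/2.8
= 2·135 + 112/18 + 9/2.8
= 270 + 6.22 + 3.21
= 279.43 mOsm/kg ≈ 279.4 mOsm/kg
Osmolar gap = measured − calculated = 324 − 279.4 = 44.6 mOsm/kg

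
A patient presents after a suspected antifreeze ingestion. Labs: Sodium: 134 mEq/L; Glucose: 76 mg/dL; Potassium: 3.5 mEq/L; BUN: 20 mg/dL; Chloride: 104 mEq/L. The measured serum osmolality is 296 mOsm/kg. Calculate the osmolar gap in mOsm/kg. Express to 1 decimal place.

Calculated osmolality = 2·Na + glucose/18 + BUN/2.8
= 2·134 + 76/18 + 20/2.8
= 268 + 4.22 + 7.14
= 279.36 mOsm/kg ≈ 279.4 mOsm/kg
Osmolar gap = measured − calculated = 296 − 279.4 = 16.6 mOsm/kg

16.6 mOsm/kg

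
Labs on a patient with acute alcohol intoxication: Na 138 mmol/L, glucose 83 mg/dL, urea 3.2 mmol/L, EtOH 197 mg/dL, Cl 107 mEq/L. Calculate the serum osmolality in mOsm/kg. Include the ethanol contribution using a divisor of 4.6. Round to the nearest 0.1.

326.6 mOsm/kg

Calculated osmolality = 2·Na + glucose/18 + urea + ethanol/4.6
= 2·138 + 83/18 + 3.2 + 197/4.6
= 276 + 4.61 + 3.20 + 42.83
= 326.64 mOsm/kg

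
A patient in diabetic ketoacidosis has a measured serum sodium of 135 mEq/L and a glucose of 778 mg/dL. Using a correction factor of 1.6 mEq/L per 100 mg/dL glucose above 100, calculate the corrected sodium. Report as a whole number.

146 mEq/L

Corrected Na = measured Na + 1.6 · (glucose − 100)/100
= 135 + 1.6 · (778 − 100)/100
= 135 + 10.8
= 145.8 mEq/L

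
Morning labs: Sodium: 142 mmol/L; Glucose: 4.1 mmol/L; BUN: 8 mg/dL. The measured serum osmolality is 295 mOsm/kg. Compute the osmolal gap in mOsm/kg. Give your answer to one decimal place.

4.0 mOsm/kg

Calculated osmolality = 2·Na + glucose + BUN/2.8
= 2·142 + 4.1 + 8/2.8
= 284 + 4.10 + 2.86
= 290.96 mOsm/kg ≈ 291.0 mOsm/kg
Osmolar gap = measured − calculated = 295 − 291.0 = 4.0 mOsm/kg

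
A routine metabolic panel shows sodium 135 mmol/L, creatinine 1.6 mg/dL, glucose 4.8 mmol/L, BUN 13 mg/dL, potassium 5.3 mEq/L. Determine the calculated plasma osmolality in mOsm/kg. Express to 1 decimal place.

279.4 mOsm/kg

Calculated osmolality = 2·Na + glucose + BUN/2.8
= 2·135 + 4.8 + 13/2.8
= 270 + 4.80 + 4.64
= 279.44 mOsm/kg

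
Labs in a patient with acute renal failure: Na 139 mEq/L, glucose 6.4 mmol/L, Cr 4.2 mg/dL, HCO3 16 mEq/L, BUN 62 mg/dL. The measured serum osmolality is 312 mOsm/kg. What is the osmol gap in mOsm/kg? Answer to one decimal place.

Calculated osmolality = 2·Na + glucose + BUN/2.8
= 2·139 + 6.4 + 62/2.8
= 278 + 6.40 + 22.14
= 306.54 mOsm/kg ≈ 306.5 mOsm/kg
Osmolar gap = measured − calculated = 312 − 306.5 = 5.5 mOsm/kg

5.5 mOsm/kg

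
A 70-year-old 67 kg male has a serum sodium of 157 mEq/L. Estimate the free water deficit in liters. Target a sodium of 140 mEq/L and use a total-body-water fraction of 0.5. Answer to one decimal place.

TBW = 0.5 · 67 = 33.5 L
Free water deficit = TBW · (Na/140 − 1)
= 33.5 · (157/140 − 1)
= 33.5 · 0.1214
= 4.07 L

4.1 L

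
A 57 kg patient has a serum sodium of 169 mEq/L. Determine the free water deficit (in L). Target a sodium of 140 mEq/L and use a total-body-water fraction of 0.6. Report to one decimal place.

7.1 L

TBW = 0.6 · 57 = 34.2 L
Free water deficit = TBW · (Na/140 − 1)
= 34.2 · (169/140 − 1)
= 34.2 · 0.2071
= 7.08 L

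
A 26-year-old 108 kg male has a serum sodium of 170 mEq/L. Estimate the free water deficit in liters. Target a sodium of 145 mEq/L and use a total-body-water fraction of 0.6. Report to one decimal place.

11.2 L

TBW = 0.6 · 108 = 64.8 L
Free water deficit = TBW · (Na/145 − 1)
= 64.8 · (170/145 − 1)
= 64.8 · 0.1724
= 11.17 L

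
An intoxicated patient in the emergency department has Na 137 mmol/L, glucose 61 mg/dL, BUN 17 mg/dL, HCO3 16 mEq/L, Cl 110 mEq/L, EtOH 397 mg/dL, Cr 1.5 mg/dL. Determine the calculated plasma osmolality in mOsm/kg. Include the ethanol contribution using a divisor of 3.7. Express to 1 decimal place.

Calculated osmolality = 2·Na + glucose/18 + BUN/2.8 + ethanol/3.7
= 2·137 + 61/18 + 17/2.8 + 397/3.7
= 274 + 3.39 + 6.07 + 107.30
= 390.76 mOsm/kg

390.8 mOsm/kg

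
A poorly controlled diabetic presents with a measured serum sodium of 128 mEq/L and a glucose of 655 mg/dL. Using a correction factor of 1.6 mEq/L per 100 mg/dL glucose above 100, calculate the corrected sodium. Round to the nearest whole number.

Corrected Na = measured Na + 1.6 · (glucose − 100)/100
= 128 + 1.6 · (655 − 100)/100
= 128 + 8.9
= 136.9 mEq/L

137 mEq/L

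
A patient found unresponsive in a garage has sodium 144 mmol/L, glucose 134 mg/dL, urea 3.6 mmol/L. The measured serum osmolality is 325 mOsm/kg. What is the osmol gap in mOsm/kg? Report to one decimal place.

Calculated osmolality = 2·Na + glucose/18 + urea
= 2·144 + 134/18 + 3.6
= 288 + 7.44 + 3.60
= 299.04 mOsm/kg ≈ 299.0 mOsm/kg
Osmolar gap = measured − calculated = 325 − 299.0 = 26.0 mOsm/kg

26.0 mOsm/kg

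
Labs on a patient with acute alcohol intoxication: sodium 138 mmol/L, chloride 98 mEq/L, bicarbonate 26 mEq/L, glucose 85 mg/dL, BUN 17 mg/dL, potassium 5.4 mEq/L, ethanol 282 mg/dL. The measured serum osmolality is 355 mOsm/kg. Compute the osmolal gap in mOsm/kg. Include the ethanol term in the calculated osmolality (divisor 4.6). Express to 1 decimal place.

6.9 mOsm/kg

Calculated osmolality = 2·Na + glucose/18 + BUN/2.8 + ethanol/4.6
= 2·138 + 85/18 + 17/2.8 + 282/4.6
= 276 + 4.72 + 6.07 + 61.30
= 348.09 mOsm/kg ≈ 348.1 mOsm/kg
Osmolar gap = measured − calculated = 355 − 348.1 = 6.9 mOsm/kg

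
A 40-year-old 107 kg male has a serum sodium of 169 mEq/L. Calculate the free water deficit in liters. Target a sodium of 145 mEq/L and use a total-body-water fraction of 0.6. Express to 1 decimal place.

10.6 L

TBW = 0.6 · 107 = 64.2 L
Free water deficit = TBW · (Na/145 − 1)
= 64.2 · (169/145 − 1)
= 64.2 · 0.1655
= 10.63 L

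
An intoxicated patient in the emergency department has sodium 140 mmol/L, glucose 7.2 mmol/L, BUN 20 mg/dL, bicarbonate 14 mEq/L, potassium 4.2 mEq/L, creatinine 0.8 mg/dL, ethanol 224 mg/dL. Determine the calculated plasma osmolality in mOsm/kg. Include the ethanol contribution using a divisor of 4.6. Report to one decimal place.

Calculated osmolality = 2·Na + glucose + BUN/2.8 + ethanol/4.6
= 2·140 + 7.2 + 20/2.8 + 224/4.6
= 280 + 7.20 + 7.14 + 48.70
= 343.04 mOsm/kg

343.0 mOsm/kg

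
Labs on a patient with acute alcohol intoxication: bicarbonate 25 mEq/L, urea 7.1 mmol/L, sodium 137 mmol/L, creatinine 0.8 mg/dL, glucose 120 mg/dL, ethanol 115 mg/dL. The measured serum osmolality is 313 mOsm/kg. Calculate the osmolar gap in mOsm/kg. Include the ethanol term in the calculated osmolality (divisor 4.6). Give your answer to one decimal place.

Calculated osmolality = 2·Na + glucose/18 + urea + ethanol/4.6
= 2·137 + 120/18 + 7.1 + 115/4.6
= 274 + 6.67 + 7.10 + 25
= 312.77 mOsm/kg ≈ 312.8 mOsm/kg
Osmolar gap = measured − calculated = 313 − 312.8 = 0.2 mOsm/kg

0.2 mOsm/kg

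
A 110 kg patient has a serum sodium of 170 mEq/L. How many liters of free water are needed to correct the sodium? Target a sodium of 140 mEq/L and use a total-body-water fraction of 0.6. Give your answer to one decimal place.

TBW = 0.6 · 110 = 66 L
Free water deficit = TBW · (Na/140 − 1)
= 66 · (170/140 − 1)
= 66 · 0.2143
= 14.14 L

14.1 L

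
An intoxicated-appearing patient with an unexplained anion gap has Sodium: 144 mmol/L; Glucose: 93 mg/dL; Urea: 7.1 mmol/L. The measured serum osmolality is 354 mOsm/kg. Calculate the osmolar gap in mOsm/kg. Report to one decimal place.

53.7 mOsm/kg

Calculated osmolality = 2·Na + glucose/18 + urea
= 2·144 + 93/18 + 7.1
= 288 + 5.17 + 7.10
= 300.27 mOsm/kg ≈ 300.3 mOsm/kg
Osmolar gap = measured − calculated = 354 − 300.3 = 53.7 mOsm/kg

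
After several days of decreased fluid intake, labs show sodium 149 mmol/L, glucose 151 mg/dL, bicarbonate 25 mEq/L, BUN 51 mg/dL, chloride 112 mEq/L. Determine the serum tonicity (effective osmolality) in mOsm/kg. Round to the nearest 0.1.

306.4 mOsm/kg

Effective osmolality excludes urea (freely permeant across cell membranes):
2·Na + glucose/18
= 2·149 + 151/18
= 298 + 8.39
= 306.39 mOsm/kg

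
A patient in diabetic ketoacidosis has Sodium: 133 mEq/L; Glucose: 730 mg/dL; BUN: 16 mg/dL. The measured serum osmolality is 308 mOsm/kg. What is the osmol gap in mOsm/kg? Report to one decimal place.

Calculated osmolality = 2·Na + glucose/18 + BUN/2.8
= 2·133 + 730/18 + 16/2.8
= 266 + 40.56 + 5.71
= 312.27 mOsm/kg ≈ 312.3 mOsm/kg
Osmolar gap = measured − calculated = 308 − 312.3 = -4.3 mOsm/kg

-4.3 mOsm/kg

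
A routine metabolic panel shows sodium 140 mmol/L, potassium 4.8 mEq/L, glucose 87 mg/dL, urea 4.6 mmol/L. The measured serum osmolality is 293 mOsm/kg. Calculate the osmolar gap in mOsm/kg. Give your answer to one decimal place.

Calculated osmolality = 2·Na + glucose/18 + urea
= 2·140 + 87/18 + 4.6
= 280 + 4.83 + 4.60
= 289.43 mOsm/kg ≈ 289.4 mOsm/kg
Osmolar gap = measured − calculated = 293 − 289.4 = 3.6 mOsm/kg

3.6 mOsm/kg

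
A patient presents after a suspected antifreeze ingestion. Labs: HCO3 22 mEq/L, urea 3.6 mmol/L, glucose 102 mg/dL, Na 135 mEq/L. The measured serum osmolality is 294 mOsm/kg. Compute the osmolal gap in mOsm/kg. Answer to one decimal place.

14.7 mOsm/kg

Calculated osmolality = 2·Na + glucose/18 + urea
= 2·135 + 102/18 + 3.6
= 270 + 5.67 + 3.60
= 279.27 mOsm/kg ≈ 279.3 mOsm/kg
Osmolar gap = measured − calculated = 294 − 279.3 = 14.7 mOsm/kg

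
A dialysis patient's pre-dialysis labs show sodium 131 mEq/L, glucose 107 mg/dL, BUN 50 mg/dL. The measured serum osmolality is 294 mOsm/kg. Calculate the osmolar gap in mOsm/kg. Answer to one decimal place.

8.2 mOsm/kg

Calculated osmolality = 2·Na + glucose/18 + BUN/2.8
= 2·131 + 107/18 + 50/2.8
= 262 + 5.94 + 17.86
= 285.8 mOsm/kg ≈ 285.8 mOsm/kg
Osmolar gap = measured − calculated = 294 − 285.8 = 8.2 mOsm/kg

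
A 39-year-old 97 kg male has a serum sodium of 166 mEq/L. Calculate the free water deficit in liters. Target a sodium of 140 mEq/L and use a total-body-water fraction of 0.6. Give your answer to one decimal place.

TBW = 0.6 · 97 = 58.2 L
Free water deficit = TBW · (Na/140 − 1)
= 58.2 · (166/140 − 1)
= 58.2 · 0.1857
= 10.81 L

10.8 L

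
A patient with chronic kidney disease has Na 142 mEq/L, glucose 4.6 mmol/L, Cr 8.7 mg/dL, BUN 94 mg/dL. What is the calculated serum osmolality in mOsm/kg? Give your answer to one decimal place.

Calculated osmolality = 2·Na + glucose + BUN/2.8
= 2·142 + 4.6 + 94/2.8
= 284 + 4.60 + 33.57
= 322.17 mOsm/kg

322.2 mOsm/kg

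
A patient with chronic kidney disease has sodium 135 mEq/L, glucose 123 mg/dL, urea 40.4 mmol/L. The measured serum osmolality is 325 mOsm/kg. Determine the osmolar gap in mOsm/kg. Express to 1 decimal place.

Calculated osmolality = 2·Na + glucose/18 + urea
= 2·135 + 123/18 + 40.4
= 270 + 6.83 + 40.40
= 317.23 mOsm/kg ≈ 317.2 mOsm/kg
Osmolar gap = measured − calculated = 325 − 317.2 = 7.8 mOsm/kg

7.8 mOsm/kg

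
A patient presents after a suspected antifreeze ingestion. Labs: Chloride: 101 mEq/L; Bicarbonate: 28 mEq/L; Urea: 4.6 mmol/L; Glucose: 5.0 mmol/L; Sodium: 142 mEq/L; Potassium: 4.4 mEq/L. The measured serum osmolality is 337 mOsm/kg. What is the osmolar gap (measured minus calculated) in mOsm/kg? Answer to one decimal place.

Calculated osmolality = 2·Na + glucose + urea
= 2·142 + 5 + 4.6
= 284 + 5 + 4.60
= 293.6 mOsm/kg ≈ 293.6 mOsm/kg
Osmolar gap = measured − calculated = 337 − 293.6 = 43.4 mOsm/kg

43.4 mOsm/kg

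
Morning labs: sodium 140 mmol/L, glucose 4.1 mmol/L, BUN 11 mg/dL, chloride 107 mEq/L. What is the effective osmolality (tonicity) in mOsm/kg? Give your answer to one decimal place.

Effective osmolality excludes urea (freely permeant across cell membranes):
2·Na + glucose
= 2·140 + 4.1
= 280 + 4.1
= 284.1 mOsm/kg

284.1 mOsm/kg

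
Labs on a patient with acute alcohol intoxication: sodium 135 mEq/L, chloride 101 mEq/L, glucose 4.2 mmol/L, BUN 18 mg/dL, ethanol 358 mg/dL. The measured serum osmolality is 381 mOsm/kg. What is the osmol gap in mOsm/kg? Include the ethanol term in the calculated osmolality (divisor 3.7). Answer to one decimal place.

3.6 mOsm/kg

Calculated osmolality = 2·Na + glucose + BUN/2.8 + ethanol/3.7
= 2·135 + 4.2 + 18/2.8 + 358/3.7
= 270 + 4.20 + 6.43 + 96.76
= 377.39 mOsm/kg ≈ 377.4 mOsm/kg
Osmolar gap = measured − calculated = 381 − 377.4 = 3.6 mOsm/kg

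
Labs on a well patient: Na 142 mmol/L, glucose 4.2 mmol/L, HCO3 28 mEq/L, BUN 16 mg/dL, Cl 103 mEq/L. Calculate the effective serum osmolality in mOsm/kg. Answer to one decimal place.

Effective osmolality excludes urea (freely permeant across cell membranes):
2·Na + glucose
= 2·142 + 4.2
= 284 + 4.2
= 288.2 mOsm/kg

288.2 mOsm/kg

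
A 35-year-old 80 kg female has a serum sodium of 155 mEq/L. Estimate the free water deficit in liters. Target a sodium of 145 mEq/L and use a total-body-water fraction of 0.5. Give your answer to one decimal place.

TBW = 0.5 · 80 = 40 L
Free water deficit = TBW · (Na/145 − 1)
= 40 · (155/145 − 1)
= 40 · 0.069
= 2.76 L

2.8 L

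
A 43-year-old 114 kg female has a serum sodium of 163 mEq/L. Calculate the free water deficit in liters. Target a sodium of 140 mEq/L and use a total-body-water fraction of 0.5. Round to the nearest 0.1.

9.4 L

TBW = 0.5 · 114 = 57 L
Free water deficit = TBW · (Na/140 − 1)
= 57 · (163/140 − 1)
= 57 · 0.1643
= 9.37 L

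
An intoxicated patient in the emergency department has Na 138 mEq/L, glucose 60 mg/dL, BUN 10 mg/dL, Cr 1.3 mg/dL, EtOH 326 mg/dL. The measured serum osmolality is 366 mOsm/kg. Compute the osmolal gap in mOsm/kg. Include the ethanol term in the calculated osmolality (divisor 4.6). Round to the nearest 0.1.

Calculated osmolality = 2·Na + glucose/18 + BUN/2.8 + ethanol/4.6
= 2·138 + 60/18 + 10/2.8 + 326/4.6
= 276 + 3.33 + 3.57 + 70.87
= 353.77 mOsm/kg ≈ 353.8 mOsm/kg
Osmolar gap = measured − calculated = 366 − 353.8 = 12.2 mOsm/kg

12.2 mOsm/kg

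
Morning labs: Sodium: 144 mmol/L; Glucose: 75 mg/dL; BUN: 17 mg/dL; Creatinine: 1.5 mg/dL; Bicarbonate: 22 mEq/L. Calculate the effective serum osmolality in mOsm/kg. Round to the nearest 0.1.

Effective osmolality excludes urea (freely permeant across cell membranes):
2·Na + glucose/18
= 2·144 + 75/18
= 288 + 4.17
= 292.17 mOsm/kg

292.2 mOsm/kg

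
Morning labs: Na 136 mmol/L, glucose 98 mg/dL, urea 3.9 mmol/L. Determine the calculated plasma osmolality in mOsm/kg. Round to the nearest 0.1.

281.3 mOsm/kg

Calculated osmolality = 2·Na + glucose/18 + urea
= 2·136 + 98/18 + 3.9
= 272 + 5.44 + 3.90
= 281.34 mOsm/kg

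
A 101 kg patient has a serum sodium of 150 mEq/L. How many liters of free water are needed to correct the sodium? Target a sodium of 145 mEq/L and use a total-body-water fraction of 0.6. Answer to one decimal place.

2.1 L

TBW = 0.6 · 101 = 60.6 L
Free water deficit = TBW · (Na/145 − 1)
= 60.6 · (150/145 − 1)
= 60.6 · 0.0345
= 2.09 L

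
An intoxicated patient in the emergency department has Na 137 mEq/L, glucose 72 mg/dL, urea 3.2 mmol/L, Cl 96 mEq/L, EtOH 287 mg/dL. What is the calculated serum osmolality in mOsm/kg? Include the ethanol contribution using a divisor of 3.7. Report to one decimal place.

358.8 mOsm/kg

Calculated osmolality = 2·Na + glucose/18 + urea + ethanol/3.7
= 2·137 + 72/18 + 3.2 + 287/3.7
= 274 + 4 + 3.20 + 77.57
= 358.77 mOsm/kg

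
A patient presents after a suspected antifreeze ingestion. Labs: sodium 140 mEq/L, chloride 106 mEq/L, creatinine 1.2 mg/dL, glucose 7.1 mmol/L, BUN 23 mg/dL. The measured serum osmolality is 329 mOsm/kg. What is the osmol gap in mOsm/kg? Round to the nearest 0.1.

33.7 mOsm/kg

Calculated osmolality = 2·Na + glucose + BUN/2.8
= 2·140 + 7.1 + 23/2.8
= 280 + 7.10 + 8.21
= 295.31 mOsm/kg ≈ 295.3 mOsm/kg
Osmolar gap = measured − calculated = 329 − 295.3 = 33.7 mOsm/kg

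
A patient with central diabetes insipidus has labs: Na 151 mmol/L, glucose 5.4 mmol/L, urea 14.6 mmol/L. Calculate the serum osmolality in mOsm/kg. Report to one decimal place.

322.0 mOsm/kg

Calculated osmolality = 2·Na + glucose + urea
= 2·151 + 5.4 + 14.6
= 302 + 5.40 + 14.60
= 322 mOsm/kg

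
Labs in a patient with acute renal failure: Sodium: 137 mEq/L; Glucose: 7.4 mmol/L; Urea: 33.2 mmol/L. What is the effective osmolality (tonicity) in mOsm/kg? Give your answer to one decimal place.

Effective osmolality excludes urea (freely permeant across cell membranes):
2·Na + glucose
= 2·137 + 7.4
= 274 + 7.4
= 281.4 mOsm/kg

281.4 mOsm/kg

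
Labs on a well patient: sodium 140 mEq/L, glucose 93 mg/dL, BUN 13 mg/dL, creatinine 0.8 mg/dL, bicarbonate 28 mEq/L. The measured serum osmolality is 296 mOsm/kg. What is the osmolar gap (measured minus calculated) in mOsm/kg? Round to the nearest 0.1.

Calculated osmolality = 2·Na + glucose/18 + BUN/2.8
= 2·140 + 93/18 + 13/2.8
= 280 + 5.17 + 4.64
= 289.81 mOsm/kg ≈ 289.8 mOsm/kg
Osmolar gap = measured − calculated = 296 − 289.8 = 6.2 mOsm/kg

6.2 mOsm/kg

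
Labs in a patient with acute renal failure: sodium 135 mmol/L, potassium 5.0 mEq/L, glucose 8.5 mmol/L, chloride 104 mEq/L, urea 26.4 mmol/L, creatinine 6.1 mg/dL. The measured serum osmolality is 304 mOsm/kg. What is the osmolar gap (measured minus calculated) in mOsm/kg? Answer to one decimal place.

Calculated osmolality = 2·Na + glucose + urea
= 2·135 + 8.5 + 26.4
= 270 + 8.50 + 26.40
= 304.9 mOsm/kg ≈ 304.9 mOsm/kg
Osmolar gap = measured − calculated = 304 − 304.9 = -0.9 mOsm/kg

-0.9 mOsm/kg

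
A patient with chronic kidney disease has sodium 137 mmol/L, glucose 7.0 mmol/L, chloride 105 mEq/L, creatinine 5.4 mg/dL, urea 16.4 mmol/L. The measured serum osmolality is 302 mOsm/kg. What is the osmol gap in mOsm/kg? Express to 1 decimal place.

4.6 mOsm/kg

Calculated osmolality = 2·Na + glucose + urea
= 2·137 + 7 + 16.4
= 274 + 7 + 16.40
= 297.4 mOsm/kg ≈ 297.4 mOsm/kg
Osmolar gap = measured − calculated = 302 − 297.4 = 4.6 mOsm/kg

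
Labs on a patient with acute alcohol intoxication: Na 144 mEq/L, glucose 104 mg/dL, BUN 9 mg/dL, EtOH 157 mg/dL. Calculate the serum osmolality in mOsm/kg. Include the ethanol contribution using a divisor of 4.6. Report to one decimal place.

331.1 mOsm/kg

Calculated osmolality = 2·Na + glucose/18 + BUN/2.8 + ethanol/4.6
= 2·144 + 104/18 + 9/2.8 + 157/4.6
= 288 + 5.78 + 3.21 + 34.13
= 331.12 mOsm/kg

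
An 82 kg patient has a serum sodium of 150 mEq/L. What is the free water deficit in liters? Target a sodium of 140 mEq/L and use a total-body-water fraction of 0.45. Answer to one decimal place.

TBW = 0.45 · 82 = 36.9 L
Free water deficit = TBW · (Na/140 − 1)
= 36.9 · (150/140 − 1)
= 36.9 · 0.0714
= 2.63 L

2.6 L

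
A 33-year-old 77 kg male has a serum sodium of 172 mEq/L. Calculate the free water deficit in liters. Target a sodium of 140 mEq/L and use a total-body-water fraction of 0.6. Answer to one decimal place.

10.6 L

TBW = 0.6 · 77 = 46.2 L
Free water deficit = TBW · (Na/140 − 1)
= 46.2 · (172/140 − 1)
= 46.2 · 0.2286
= 10.56 L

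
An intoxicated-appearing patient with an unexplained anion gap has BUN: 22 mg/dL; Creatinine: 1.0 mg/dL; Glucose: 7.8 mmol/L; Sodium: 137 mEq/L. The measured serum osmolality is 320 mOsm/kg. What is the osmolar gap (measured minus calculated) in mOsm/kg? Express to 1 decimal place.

Calculated osmolality = 2·Na + glucose + BUN/2.8
= 2·137 + 7.8 + 22/2.8
= 274 + 7.80 + 7.86
= 289.66 mOsm/kg ≈ 289.7 mOsm/kg
Osmolar gap = measured − calculated = 320 − 289.7 = 30.3 mOsm/kg

30.3 mOsm/kg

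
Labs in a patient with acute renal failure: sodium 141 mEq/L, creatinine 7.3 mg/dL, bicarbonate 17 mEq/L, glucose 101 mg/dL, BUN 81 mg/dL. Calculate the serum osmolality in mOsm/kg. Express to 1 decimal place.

316.5 mOsm/kg

Calculated osmolality = 2·Na + glucose/18 + BUN/2.8
= 2·141 + 101/18 + 81/2.8
= 282 + 5.61 + 28.93
= 316.54 mOsm/kg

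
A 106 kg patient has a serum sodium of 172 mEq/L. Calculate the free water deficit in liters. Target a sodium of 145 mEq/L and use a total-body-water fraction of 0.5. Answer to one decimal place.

9.9 L

TBW = 0.5 · 106 = 53 L
Free water deficit = TBW · (Na/145 − 1)
= 53 · (172/145 − 1)
= 53 · 0.1862
= 9.87 L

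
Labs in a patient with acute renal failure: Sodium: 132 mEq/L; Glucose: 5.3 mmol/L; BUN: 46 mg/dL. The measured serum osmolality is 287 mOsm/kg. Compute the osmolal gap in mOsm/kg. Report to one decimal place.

1.3 mOsm/kg

Calculated osmolality = 2·Na + glucose + BUN/2.8
= 2·132 + 5.3 + 46/2.8
= 264 + 5.30 + 16.43
= 285.73 mOsm/kg ≈ 285.7 mOsm/kg
Osmolar gap = measured − calculated = 287 − 285.7 = 1.3 mOsm/kg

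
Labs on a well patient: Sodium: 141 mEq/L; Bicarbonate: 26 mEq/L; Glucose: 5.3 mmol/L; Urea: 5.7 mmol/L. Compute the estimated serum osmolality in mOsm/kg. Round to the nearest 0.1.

293.0 mOsm/kg

Calculated osmolality = 2·Na + glucose + urea
= 2·141 + 5.3 + 5.7
= 282 + 5.30 + 5.70
= 293 mOsm/kg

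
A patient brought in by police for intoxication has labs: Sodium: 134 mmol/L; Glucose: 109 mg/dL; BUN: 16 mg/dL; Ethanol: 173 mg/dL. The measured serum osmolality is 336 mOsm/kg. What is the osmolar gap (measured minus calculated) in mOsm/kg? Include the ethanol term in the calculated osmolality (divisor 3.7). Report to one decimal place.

9.5 mOsm/kg

Calculated osmolality = 2·Na + glucose/18 + BUN/2.8 + ethanol/3.7
= 2·134 + 109/18 + 16/2.8 + 173/3.7
= 268 + 6.06 + 5.71 + 46.76
= 326.53 mOsm/kg ≈ 326.5 mOsm/kg
Osmolar gap = measured − calculated = 336 − 326.5 = 9.5 mOsm/kg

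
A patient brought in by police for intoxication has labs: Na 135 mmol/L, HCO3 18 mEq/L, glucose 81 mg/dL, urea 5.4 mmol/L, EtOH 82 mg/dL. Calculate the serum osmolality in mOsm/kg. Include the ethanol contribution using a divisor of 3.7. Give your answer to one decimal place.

Calculated osmolality = 2·Na + glucose/18 + urea + ethanol/3.7
= 2·135 + 81/18 + 5.4 + 82/3.7
= 270 + 4.50 + 5.40 + 22.16
= 302.06 mOsm/kg

302.1 mOsm/kg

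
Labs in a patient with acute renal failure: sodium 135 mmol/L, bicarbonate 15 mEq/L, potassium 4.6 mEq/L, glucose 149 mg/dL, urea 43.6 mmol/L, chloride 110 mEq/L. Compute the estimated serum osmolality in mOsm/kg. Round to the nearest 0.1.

321.9 mOsm/kg

Calculated osmolality = 2·Na + glucose/18 + urea
= 2·135 + 149/18 + 43.6
= 270 + 8.28 + 43.60
= 321.88 mOsm/kg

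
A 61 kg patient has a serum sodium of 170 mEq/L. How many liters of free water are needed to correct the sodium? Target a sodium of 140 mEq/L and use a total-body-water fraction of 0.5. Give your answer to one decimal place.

6.5 L

TBW = 0.5 · 61 = 30.5 L
Free water deficit = TBW · (Na/140 − 1)
= 30.5 · (170/140 − 1)
= 30.5 · 0.2143
= 6.54 L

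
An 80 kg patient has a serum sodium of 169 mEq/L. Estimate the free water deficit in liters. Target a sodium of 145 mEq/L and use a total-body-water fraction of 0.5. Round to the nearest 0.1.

TBW = 0.5 · 80 = 40 L
Free water deficit = TBW · (Na/145 − 1)
= 40 · (169/145 − 1)
= 40 · 0.1655
= 6.62 L

6.6 L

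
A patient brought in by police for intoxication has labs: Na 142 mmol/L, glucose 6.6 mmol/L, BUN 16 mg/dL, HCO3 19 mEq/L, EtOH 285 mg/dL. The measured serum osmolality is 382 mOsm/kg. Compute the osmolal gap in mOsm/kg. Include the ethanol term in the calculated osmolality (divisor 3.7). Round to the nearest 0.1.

8.7 mOsm/kg

Calculated osmolality = 2·Na + glucose + BUN/2.8 + ethanol/3.7
= 2·142 + 6.6 + 16/2.8 + 285/3.7
= 284 + 6.60 + 5.71 + 77.03
= 373.34 mOsm/kg ≈ 373.3 mOsm/kg
Osmolar gap = measured − calculated = 382 − 373.3 = 8.7 mOsm/kg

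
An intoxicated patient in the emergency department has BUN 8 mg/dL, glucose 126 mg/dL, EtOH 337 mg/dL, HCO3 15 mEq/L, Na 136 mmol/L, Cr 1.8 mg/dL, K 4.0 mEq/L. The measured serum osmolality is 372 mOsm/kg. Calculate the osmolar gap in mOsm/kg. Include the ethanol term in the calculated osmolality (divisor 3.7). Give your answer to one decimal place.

-0.9 mOsm/kg

Calculated osmolality = 2·Na + glucose/18 + BUN/2.8 + ethanol/3.7
= 2·136 + 126/18 + 8/2.8 + 337/3.7
= 272 + 7 + 2.86 + 91.08
= 372.94 mOsm/kg ≈ 372.9 mOsm/kg
Osmolar gap = measured − calculated = 372 − 372.9 = -0.9 mOsm/kg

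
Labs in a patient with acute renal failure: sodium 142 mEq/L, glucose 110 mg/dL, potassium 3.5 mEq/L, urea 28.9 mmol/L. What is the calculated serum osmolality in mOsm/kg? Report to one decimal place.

319.0 mOsm/kg

Calculated osmolality = 2·Na + glucose/18 + urea
= 2·142 + 110/18 + 28.9
= 284 + 6.11 + 28.90
= 319.01 mOsm/kg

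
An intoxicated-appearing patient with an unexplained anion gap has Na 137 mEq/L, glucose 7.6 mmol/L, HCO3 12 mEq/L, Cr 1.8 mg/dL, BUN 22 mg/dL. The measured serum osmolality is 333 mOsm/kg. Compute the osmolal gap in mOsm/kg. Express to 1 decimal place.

Calculated osmolality = 2·Na + glucose + BUN/2.8
= 2·137 + 7.6 + 22/2.8
= 274 + 7.60 + 7.86
= 289.46 mOsm/kg ≈ 289.5 mOsm/kg
Osmolar gap = measured − calculated = 333 − 289.5 = 43.5 mOsm/kg

43.5 mOsm/kg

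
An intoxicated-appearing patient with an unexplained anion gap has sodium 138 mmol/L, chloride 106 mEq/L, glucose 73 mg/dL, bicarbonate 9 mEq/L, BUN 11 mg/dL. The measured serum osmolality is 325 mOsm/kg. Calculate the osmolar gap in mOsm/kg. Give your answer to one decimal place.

Calculated osmolality = 2·Na + glucose/18 + BUN/2.8
= 2·138 + 73/18 + 11/2.8
= 276 + 4.06 + 3.93
= 283.99 mOsm/kg ≈ 284.0 mOsm/kg
Osmolar gap = measured − calculated = 325 − 284.0 = 41.0 mOsm/kg

41.0 mOsm/kg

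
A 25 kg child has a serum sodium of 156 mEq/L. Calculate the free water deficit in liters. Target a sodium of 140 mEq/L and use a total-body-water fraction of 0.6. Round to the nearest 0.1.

1.7 L

TBW = 0.6 · 25 = 15 L
Free water deficit = TBW · (Na/140 − 1)
= 15 · (156/140 − 1)
= 15 · 0.1143
= 1.71 L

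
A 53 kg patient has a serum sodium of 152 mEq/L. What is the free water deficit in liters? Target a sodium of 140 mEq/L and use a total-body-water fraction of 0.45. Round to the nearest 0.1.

TBW = 0.45 · 53 = 23.85 L
Free water deficit = TBW · (Na/140 − 1)
= 23.85 · (152/140 − 1)
= 23.85 · 0.0857
= 2.04 L

2.0 L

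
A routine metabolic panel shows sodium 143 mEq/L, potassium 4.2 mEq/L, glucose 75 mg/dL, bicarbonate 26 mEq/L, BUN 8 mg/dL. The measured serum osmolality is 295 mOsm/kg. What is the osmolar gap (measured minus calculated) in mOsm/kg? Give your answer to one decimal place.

Calculated osmolality = 2·Na + glucose/18 + BUN/2.8
= 2·143 + 75/18 + 8/2.8
= 286 + 4.17 + 2.86
= 293.03 mOsm/kg ≈ 293.0 mOsm/kg
Osmolar gap = measured − calculated = 295 − 293.0 = 2.0 mOsm/kg

2.0 mOsm/kg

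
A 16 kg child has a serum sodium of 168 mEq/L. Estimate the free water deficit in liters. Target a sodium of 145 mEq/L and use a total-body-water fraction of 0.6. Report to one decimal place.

TBW = 0.6 · 16 = 9.6 L
Free water deficit = TBW · (Na/145 − 1)
= 9.6 · (168/145 − 1)
= 9.6 · 0.1586
= 1.52 L

1.5 L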